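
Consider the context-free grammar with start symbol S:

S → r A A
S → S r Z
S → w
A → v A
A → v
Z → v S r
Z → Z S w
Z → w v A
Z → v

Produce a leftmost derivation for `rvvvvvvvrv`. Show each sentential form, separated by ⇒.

S ⇒ SrZ ⇒ rAArZ ⇒ rvAArZ ⇒ rvvAArZ ⇒ rvvvAArZ ⇒ rvvvvAArZ ⇒ rvvvvvArZ ⇒ rvvvvvvArZ ⇒ rvvvvvvvrZ ⇒ rvvvvvvvrv

S ⇒ SrZ   [S → S r Z]
SrZ ⇒ rAArZ   [S → r A A]
rAArZ ⇒ rvAArZ   [A → v A]
rvAArZ ⇒ rvvAArZ   [A → v A]
rvvAArZ ⇒ rvvvAArZ   [A → v A]
rvvvAArZ ⇒ rvvvvAArZ   [A → v A]
rvvvvAArZ ⇒ rvvvvvArZ   [A → v]
rvvvvvArZ ⇒ rvvvvvvArZ   [A → v A]
rvvvvvvArZ ⇒ rvvvvvvvrZ   [A → v]
rvvvvvvvrZ ⇒ rvvvvvvvrv   [Z → v]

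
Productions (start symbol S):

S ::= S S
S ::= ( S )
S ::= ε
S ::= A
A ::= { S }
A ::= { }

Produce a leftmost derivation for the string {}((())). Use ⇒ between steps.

S ⇒ SS ⇒ AS ⇒ {S}S ⇒ {}S ⇒ {}(S) ⇒ {}((S)) ⇒ {}(((S))) ⇒ {}((()))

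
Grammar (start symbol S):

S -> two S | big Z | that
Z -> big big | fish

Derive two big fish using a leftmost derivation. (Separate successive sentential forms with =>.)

S => two S => two big Z => two big fish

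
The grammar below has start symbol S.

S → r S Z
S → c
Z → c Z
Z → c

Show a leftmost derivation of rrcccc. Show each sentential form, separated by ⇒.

S⇒rSZ⇒rrSZZ⇒rrcZZ⇒rrccZ⇒rrcccZ⇒rrcccc

S ⇒ rSZ   [S → r S Z]
rSZ ⇒ rrSZZ   [S → r S Z]
rrSZZ ⇒ rrcZZ   [S → c]
rrcZZ ⇒ rrccZ   [Z → c]
rrccZ ⇒ rrcccZ   [Z → c Z]
rrcccZ ⇒ rrcccc   [Z → c]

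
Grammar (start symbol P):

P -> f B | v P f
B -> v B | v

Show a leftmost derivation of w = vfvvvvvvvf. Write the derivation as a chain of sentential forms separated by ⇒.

P ⇒ vPf ⇒ vfBf ⇒ vfvBf ⇒ vfvvBf ⇒ vfvvvBf ⇒ vfvvvvBf ⇒ vfvvvvvBf ⇒ vfvvvvvvBf ⇒ vfvvvvvvvf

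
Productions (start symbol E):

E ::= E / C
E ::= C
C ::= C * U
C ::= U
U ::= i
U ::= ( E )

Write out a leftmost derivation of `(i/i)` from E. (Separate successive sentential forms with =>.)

E => C => U => (E) => (E/C) => (C/C) => (U/C) => (i/C) => (i/U) => (i/i)

E => C   [E ::= C]
C => U   [C ::= U]
U => (E)   [U ::= ( E )]
(E) => (E/C)   [E ::= E / C]
(E/C) => (C/C)   [E ::= C]
(C/C) => (U/C)   [C ::= U]
(U/C) => (i/C)   [U ::= i]
(i/C) => (i/U)   [C ::= U]
(i/U) => (i/i)   [U ::= i]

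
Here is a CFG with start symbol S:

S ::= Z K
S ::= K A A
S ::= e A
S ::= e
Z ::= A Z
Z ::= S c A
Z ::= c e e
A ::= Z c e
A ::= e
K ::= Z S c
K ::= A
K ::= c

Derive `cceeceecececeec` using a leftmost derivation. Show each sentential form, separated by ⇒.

S ⇒ ZK ⇒ AZK ⇒ ZceZK ⇒ ScAceZK ⇒ KAAcAceZK ⇒ cAAcAceZK ⇒ cZceAcAceZK ⇒ cceeceAcAceZK ⇒ cceeceecAceZK ⇒ cceeceececeZK ⇒ cceeceecececeeK ⇒ cceeceecececeec

S ⇒ ZK   [S ::= Z K]
ZK ⇒ AZK   [Z ::= A Z]
AZK ⇒ ZceZK   [A ::= Z c e]
ZceZK ⇒ ScAceZK   [Z ::= S c A]
ScAceZK ⇒ KAAcAceZK   [S ::= K A A]
KAAcAceZK ⇒ cAAcAceZK   [K ::= c]
cAAcAceZK ⇒ cZceAcAceZK   [A ::= Z c e]
cZceAcAceZK ⇒ cceeceAcAceZK   [Z ::= c e e]
cceeceAcAceZK ⇒ cceeceecAceZK   [A ::= e]
cceeceecAceZK ⇒ cceeceececeZK   [A ::= e]
cceeceececeZK ⇒ cceeceecececeeK   [Z ::= c e e]
cceeceecececeeK ⇒ cceeceecececeec   [K ::= c]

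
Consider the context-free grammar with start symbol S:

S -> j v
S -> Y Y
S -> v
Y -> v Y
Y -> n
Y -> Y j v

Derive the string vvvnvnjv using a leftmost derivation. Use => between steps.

S => YY => vYY => vvYY => vvvYY => vvvnY => vvvnvY => vvvnvYjv => vvvnvnjv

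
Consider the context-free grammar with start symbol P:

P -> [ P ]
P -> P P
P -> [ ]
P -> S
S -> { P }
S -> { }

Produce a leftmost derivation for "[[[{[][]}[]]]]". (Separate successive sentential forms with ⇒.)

P ⇒ [P] ⇒ [[P]] ⇒ [[[P]]] ⇒ [[[PP]]] ⇒ [[[SP]]] ⇒ [[[{P}P]]] ⇒ [[[{PP}P]]] ⇒ [[[{[]P}P]]] ⇒ [[[{[][]}P]]] ⇒ [[[{[][]}[]]]]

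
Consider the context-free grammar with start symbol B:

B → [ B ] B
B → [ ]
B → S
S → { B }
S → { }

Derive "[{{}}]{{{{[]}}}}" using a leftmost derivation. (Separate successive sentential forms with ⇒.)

B ⇒ [B]B ⇒ [S]B ⇒ [{B}]B ⇒ [{S}]B ⇒ [{{}}]B ⇒ [{{}}]S ⇒ [{{}}]{B} ⇒ [{{}}]{S} ⇒ [{{}}]{{B}} ⇒ [{{}}]{{S}} ⇒ [{{}}]{{{B}}} ⇒ [{{}}]{{{S}}} ⇒ [{{}}]{{{{B}}}} ⇒ [{{}}]{{{{[]}}}}

B ⇒ [B]B   [B → [ B ] B]
[B]B ⇒ [S]B   [B → S]
[S]B ⇒ [{B}]B   [S → { B }]
[{B}]B ⇒ [{S}]B   [B → S]
[{S}]B ⇒ [{{}}]B   [S → { }]
[{{}}]B ⇒ [{{}}]S   [B → S]
[{{}}]S ⇒ [{{}}]{B}   [S → { B }]
[{{}}]{B} ⇒ [{{}}]{S}   [B → S]
[{{}}]{S} ⇒ [{{}}]{{B}}   [S → { B }]
[{{}}]{{B}} ⇒ [{{}}]{{S}}   [B → S]
[{{}}]{{S}} ⇒ [{{}}]{{{B}}}   [S → { B }]
[{{}}]{{{B}}} ⇒ [{{}}]{{{S}}}   [B → S]
[{{}}]{{{S}}} ⇒ [{{}}]{{{{B}}}}   [S → { B }]
[{{}}]{{{{B}}}} ⇒ [{{}}]{{{{[]}}}}   [B → [ ]]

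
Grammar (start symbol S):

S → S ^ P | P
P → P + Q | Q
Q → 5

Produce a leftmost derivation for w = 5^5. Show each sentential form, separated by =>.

S=>S^P=>P^P=>Q^P=>5^P=>5^Q=>5^5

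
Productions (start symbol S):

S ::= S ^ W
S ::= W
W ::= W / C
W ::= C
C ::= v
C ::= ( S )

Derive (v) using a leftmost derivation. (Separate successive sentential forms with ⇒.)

S ⇒ W   [S ::= W]
W ⇒ C   [W ::= C]
C ⇒ (S)   [C ::= ( S )]
(S) ⇒ (W)   [S ::= W]
(W) ⇒ (C)   [W ::= C]
(C) ⇒ (v)   [C ::= v]

S⇒W⇒C⇒(S)⇒(W)⇒(C)⇒(v)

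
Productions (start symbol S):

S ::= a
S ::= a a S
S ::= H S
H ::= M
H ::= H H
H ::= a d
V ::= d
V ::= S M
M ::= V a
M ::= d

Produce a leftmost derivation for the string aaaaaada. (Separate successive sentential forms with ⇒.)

S ⇒ aaS ⇒ aaaaS ⇒ aaaaaaS ⇒ aaaaaaHS ⇒ aaaaaaMS ⇒ aaaaaadS ⇒ aaaaaada

S ⇒ aaS   [S ::= a a S]
aaS ⇒ aaaaS   [S ::= a a S]
aaaaS ⇒ aaaaaaS   [S ::= a a S]
aaaaaaS ⇒ aaaaaaHS   [S ::= H S]
aaaaaaHS ⇒ aaaaaaMS   [H ::= M]
aaaaaaMS ⇒ aaaaaadS   [M ::= d]
aaaaaadS ⇒ aaaaaada   [S ::= a]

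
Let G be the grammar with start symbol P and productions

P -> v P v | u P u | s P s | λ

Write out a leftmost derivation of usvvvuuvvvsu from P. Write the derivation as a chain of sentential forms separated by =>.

P => uPu => usPsu => usvPvsu => usvvPvvsu => usvvvPvvvsu => usvvvuPuvvvsu => usvvvuuvvvsu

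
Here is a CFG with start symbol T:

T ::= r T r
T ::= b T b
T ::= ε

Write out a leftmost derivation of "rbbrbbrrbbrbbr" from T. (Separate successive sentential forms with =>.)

T => rTr   [T ::= r T r]
rTr => rbTbr   [T ::= b T b]
rbTbr => rbbTbbr   [T ::= b T b]
rbbTbbr => rbbrTrbbr   [T ::= r T r]
rbbrTrbbr => rbbrbTbrbbr   [T ::= b T b]
rbbrbTbrbbr => rbbrbbTbbrbbr   [T ::= b T b]
rbbrbbTbbrbbr => rbbrbbrTrbbrbbr   [T ::= r T r]
rbbrbbrTrbbrbbr => rbbrbbrrbbrbbr   [T ::= ε]

T => rTr => rbTbr => rbbTbbr => rbbrTrbbr => rbbrbTbrbbr => rbbrbbTbbrbbr => rbbrbbrTrbbrbbr => rbbrbbrrbbrbbr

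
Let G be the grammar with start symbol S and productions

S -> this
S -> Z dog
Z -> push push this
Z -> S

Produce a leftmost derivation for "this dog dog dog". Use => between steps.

S => Z dog => S dog => Z dog dog => S dog dog => Z dog dog dog => S dog dog dog => this dog dog dog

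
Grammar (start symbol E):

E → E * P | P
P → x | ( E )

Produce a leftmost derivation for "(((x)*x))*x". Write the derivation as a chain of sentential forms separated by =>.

E => E*P   [E → E * P]
E*P => P*P   [E → P]
P*P => (E)*P   [P → ( E )]
(E)*P => (P)*P   [E → P]
(P)*P => ((E))*P   [P → ( E )]
((E))*P => ((E*P))*P   [E → E * P]
((E*P))*P => ((P*P))*P   [E → P]
((P*P))*P => (((E)*P))*P   [P → ( E )]
(((E)*P))*P => (((P)*P))*P   [E → P]
(((P)*P))*P => (((x)*P))*P   [P → x]
(((x)*P))*P => (((x)*x))*P   [P → x]
(((x)*x))*P => (((x)*x))*x   [P → x]

E=>E*P=>P*P=>(E)*P=>(P)*P=>((E))*P=>((E*P))*P=>((P*P))*P=>(((E)*P))*P=>(((P)*P))*P=>(((x)*P))*P=>(((x)*x))*P=>(((x)*x))*x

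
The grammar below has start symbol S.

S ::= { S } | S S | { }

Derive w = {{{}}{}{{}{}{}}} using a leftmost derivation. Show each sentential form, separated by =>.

S => {S}   [S ::= { S }]
{S} => {SS}   [S ::= S S]
{SS} => {{S}S}   [S ::= { S }]
{{S}S} => {{{}}S}   [S ::= { }]
{{{}}S} => {{{}}SS}   [S ::= S S]
{{{}}SS} => {{{}}{}S}   [S ::= { }]
{{{}}{}S} => {{{}}{}{S}}   [S ::= { S }]
{{{}}{}{S}} => {{{}}{}{SS}}   [S ::= S S]
{{{}}{}{SS}} => {{{}}{}{SSS}}   [S ::= S S]
{{{}}{}{SSS}} => {{{}}{}{{}SS}}   [S ::= { }]
{{{}}{}{{}SS}} => {{{}}{}{{}{}S}}   [S ::= { }]
{{{}}{}{{}{}S}} => {{{}}{}{{}{}{}}}   [S ::= { }]

S => {S} => {SS} => {{S}S} => {{{}}S} => {{{}}SS} => {{{}}{}S} => {{{}}{}{S}} => {{{}}{}{SS}} => {{{}}{}{SSS}} => {{{}}{}{{}SS}} => {{{}}{}{{}{}S}} => {{{}}{}{{}{}{}}}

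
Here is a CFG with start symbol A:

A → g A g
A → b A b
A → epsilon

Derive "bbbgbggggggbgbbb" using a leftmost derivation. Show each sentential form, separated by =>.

A => bAb => bbAbb => bbbAbbb => bbbgAgbbb => bbbgbAbgbbb => bbbgbgAgbgbbb => bbbgbggAggbgbbb => bbbgbgggAgggbgbbb => bbbgbggggggbgbbb

A => bAb   [A → b A b]
bAb => bbAbb   [A → b A b]
bbAbb => bbbAbbb   [A → b A b]
bbbAbbb => bbbgAgbbb   [A → g A g]
bbbgAgbbb => bbbgbAbgbbb   [A → b A b]
bbbgbAbgbbb => bbbgbgAgbgbbb   [A → g A g]
bbbgbgAgbgbbb => bbbgbggAggbgbbb   [A → g A g]
bbbgbggAggbgbbb => bbbgbgggAgggbgbbb   [A → g A g]
bbbgbgggAgggbgbbb => bbbgbggggggbgbbb   [A → epsilon]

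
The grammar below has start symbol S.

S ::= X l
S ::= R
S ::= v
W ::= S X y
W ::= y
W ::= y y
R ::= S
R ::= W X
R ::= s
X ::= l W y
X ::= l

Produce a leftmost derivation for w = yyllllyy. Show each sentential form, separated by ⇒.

S ⇒ R ⇒ WX ⇒ yyX ⇒ yylWy ⇒ yylSXyy ⇒ yylXlXyy ⇒ yylllXyy ⇒ yyllllyy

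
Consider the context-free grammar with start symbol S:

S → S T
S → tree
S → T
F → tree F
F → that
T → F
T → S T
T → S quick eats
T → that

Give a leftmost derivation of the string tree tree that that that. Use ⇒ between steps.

S ⇒ T ⇒ S T ⇒ S T T ⇒ T T T ⇒ F T T ⇒ tree F T T ⇒ tree tree F T T ⇒ tree tree that T T ⇒ tree tree that that T ⇒ tree tree that that that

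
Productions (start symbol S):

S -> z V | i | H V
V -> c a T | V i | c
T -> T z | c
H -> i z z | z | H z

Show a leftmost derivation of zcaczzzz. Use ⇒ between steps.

S⇒HV⇒zV⇒zcaT⇒zcaTz⇒zcaTzz⇒zcaTzzz⇒zcaTzzzz⇒zcaczzzz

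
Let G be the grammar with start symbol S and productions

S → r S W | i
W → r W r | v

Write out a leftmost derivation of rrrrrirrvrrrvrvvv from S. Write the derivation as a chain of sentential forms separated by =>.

S => rSW => rrSWW => rrrSWWW => rrrrSWWWW => rrrrrSWWWWW => rrrrriWWWWW => rrrrrirWrWWWW => rrrrrirrWrrWWWW => rrrrrirrvrrWWWW => rrrrrirrvrrrWrWWW => rrrrrirrvrrrvrWWW => rrrrrirrvrrrvrvWW => rrrrrirrvrrrvrvvW => rrrrrirrvrrrvrvvv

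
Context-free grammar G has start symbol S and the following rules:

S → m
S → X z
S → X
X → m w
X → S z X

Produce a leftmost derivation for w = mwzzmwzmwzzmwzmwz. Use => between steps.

S => Xz => SzXz => XzXz => SzXzXz => XzzXzXz => SzXzzXzXz => XzXzzXzXz => SzXzXzzXzXz => XzzXzXzzXzXz => mwzzXzXzzXzXz => mwzzmwzXzzXzXz => mwzzmwzmwzzXzXz => mwzzmwzmwzzmwzXz => mwzzmwzmwzzmwzmwz

S => Xz   [S → X z]
Xz => SzXz   [X → S z X]
SzXz => XzXz   [S → X]
XzXz => SzXzXz   [X → S z X]
SzXzXz => XzzXzXz   [S → X z]
XzzXzXz => SzXzzXzXz   [X → S z X]
SzXzzXzXz => XzXzzXzXz   [S → X]
XzXzzXzXz => SzXzXzzXzXz   [X → S z X]
SzXzXzzXzXz => XzzXzXzzXzXz   [S → X z]
XzzXzXzzXzXz => mwzzXzXzzXzXz   [X → m w]
mwzzXzXzzXzXz => mwzzmwzXzzXzXz   [X → m w]
mwzzmwzXzzXzXz => mwzzmwzmwzzXzXz   [X → m w]
mwzzmwzmwzzXzXz => mwzzmwzmwzzmwzXz   [X → m w]
mwzzmwzmwzzmwzXz => mwzzmwzmwzzmwzmwz   [X → m w]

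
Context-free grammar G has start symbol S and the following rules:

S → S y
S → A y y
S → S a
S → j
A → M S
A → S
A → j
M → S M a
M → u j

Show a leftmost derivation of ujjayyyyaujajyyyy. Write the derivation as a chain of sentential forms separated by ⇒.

S ⇒ Ayy   [S → A y y]
Ayy ⇒ MSyy   [A → M S]
MSyy ⇒ SMaSyy   [M → S M a]
SMaSyy ⇒ SaMaSyy   [S → S a]
SaMaSyy ⇒ AyyaMaSyy   [S → A y y]
AyyaMaSyy ⇒ SyyaMaSyy   [A → S]
SyyaMaSyy ⇒ AyyyyaMaSyy   [S → A y y]
AyyyyaMaSyy ⇒ MSyyyyaMaSyy   [A → M S]
MSyyyyaMaSyy ⇒ ujSyyyyaMaSyy   [M → u j]
ujSyyyyaMaSyy ⇒ ujSayyyyaMaSyy   [S → S a]
ujSayyyyaMaSyy ⇒ ujjayyyyaMaSyy   [S → j]
ujjayyyyaMaSyy ⇒ ujjayyyyaujaSyy   [M → u j]
ujjayyyyaujaSyy ⇒ ujjayyyyaujaAyyyy   [S → A y y]
ujjayyyyaujaAyyyy ⇒ ujjayyyyaujajyyyy   [A → j]

S⇒Ayy⇒MSyy⇒SMaSyy⇒SaMaSyy⇒AyyaMaSyy⇒SyyaMaSyy⇒AyyyyaMaSyy⇒MSyyyyaMaSyy⇒ujSyyyyaMaSyy⇒ujSayyyyaMaSyy⇒ujjayyyyaMaSyy⇒ujjayyyyaujaSyy⇒ujjayyyyaujaAyyyy⇒ujjayyyyaujajyyyy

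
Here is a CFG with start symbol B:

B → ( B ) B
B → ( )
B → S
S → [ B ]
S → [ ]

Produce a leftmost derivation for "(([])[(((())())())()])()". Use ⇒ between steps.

B ⇒ (B)B   [B → ( B ) B]
(B)B ⇒ ((B)B)B   [B → ( B ) B]
((B)B)B ⇒ ((S)B)B   [B → S]
((S)B)B ⇒ (([])B)B   [S → [ ]]
(([])B)B ⇒ (([])S)B   [B → S]
(([])S)B ⇒ (([])[B])B   [S → [ B ]]
(([])[B])B ⇒ (([])[(B)B])B   [B → ( B ) B]
(([])[(B)B])B ⇒ (([])[((B)B)B])B   [B → ( B ) B]
(([])[((B)B)B])B ⇒ (([])[(((B)B)B)B])B   [B → ( B ) B]
(([])[(((B)B)B)B])B ⇒ (([])[(((())B)B)B])B   [B → ( )]
(([])[(((())B)B)B])B ⇒ (([])[(((())())B)B])B   [B → ( )]
(([])[(((())())B)B])B ⇒ (([])[(((())())())B])B   [B → ( )]
(([])[(((())())())B])B ⇒ (([])[(((())())())()])B   [B → ( )]
(([])[(((())())())()])B ⇒ (([])[(((())())())()])()   [B → ( )]

B ⇒ (B)B ⇒ ((B)B)B ⇒ ((S)B)B ⇒ (([])B)B ⇒ (([])S)B ⇒ (([])[B])B ⇒ (([])[(B)B])B ⇒ (([])[((B)B)B])B ⇒ (([])[(((B)B)B)B])B ⇒ (([])[(((())B)B)B])B ⇒ (([])[(((())())B)B])B ⇒ (([])[(((())())())B])B ⇒ (([])[(((())())())()])B ⇒ (([])[(((())())())()])()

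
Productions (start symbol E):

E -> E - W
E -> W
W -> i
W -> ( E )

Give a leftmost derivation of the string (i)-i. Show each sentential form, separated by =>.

E => E-W   [E -> E - W]
E-W => W-W   [E -> W]
W-W => (E)-W   [W -> ( E )]
(E)-W => (W)-W   [E -> W]
(W)-W => (i)-W   [W -> i]
(i)-W => (i)-i   [W -> i]

E => E-W => W-W => (E)-W => (W)-W => (i)-W => (i)-i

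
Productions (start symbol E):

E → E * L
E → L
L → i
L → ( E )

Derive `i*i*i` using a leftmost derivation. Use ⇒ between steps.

E ⇒ E*L ⇒ E*L*L ⇒ L*L*L ⇒ i*L*L ⇒ i*i*L ⇒ i*i*i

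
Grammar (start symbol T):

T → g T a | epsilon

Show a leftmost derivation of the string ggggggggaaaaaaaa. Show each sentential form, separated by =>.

T => gTa   [T → g T a]
gTa => ggTaa   [T → g T a]
ggTaa => gggTaaa   [T → g T a]
gggTaaa => ggggTaaaa   [T → g T a]
ggggTaaaa => gggggTaaaaa   [T → g T a]
gggggTaaaaa => ggggggTaaaaaa   [T → g T a]
ggggggTaaaaaa => gggggggTaaaaaaa   [T → g T a]
gggggggTaaaaaaa => ggggggggTaaaaaaaa   [T → g T a]
ggggggggTaaaaaaaa => ggggggggaaaaaaaa   [T → epsilon]

T => gTa => ggTaa => gggTaaa => ggggTaaaa => gggggTaaaaa => ggggggTaaaaaa => gggggggTaaaaaaa => ggggggggTaaaaaaaa => ggggggggaaaaaaaa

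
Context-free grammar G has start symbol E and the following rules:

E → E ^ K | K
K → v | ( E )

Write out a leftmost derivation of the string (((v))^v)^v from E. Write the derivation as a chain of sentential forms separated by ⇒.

E ⇒ E^K ⇒ K^K ⇒ (E)^K ⇒ (E^K)^K ⇒ (K^K)^K ⇒ ((E)^K)^K ⇒ ((K)^K)^K ⇒ (((E))^K)^K ⇒ (((K))^K)^K ⇒ (((v))^K)^K ⇒ (((v))^v)^K ⇒ (((v))^v)^v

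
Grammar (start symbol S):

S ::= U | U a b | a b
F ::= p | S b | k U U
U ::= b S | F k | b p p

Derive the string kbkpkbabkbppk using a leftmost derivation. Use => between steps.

S => U => Fk => kUUk => kbSUk => kbUUk => kbFkUk => kbkUUkUk => kbkFkUkUk => kbkpkUkUk => kbkpkbSkUk => kbkpkbabkUk => kbkpkbabkbppk

S => U   [S ::= U]
U => Fk   [U ::= F k]
Fk => kUUk   [F ::= k U U]
kUUk => kbSUk   [U ::= b S]
kbSUk => kbUUk   [S ::= U]
kbUUk => kbFkUk   [U ::= F k]
kbFkUk => kbkUUkUk   [F ::= k U U]
kbkUUkUk => kbkFkUkUk   [U ::= F k]
kbkFkUkUk => kbkpkUkUk   [F ::= p]
kbkpkUkUk => kbkpkbSkUk   [U ::= b S]
kbkpkbSkUk => kbkpkbabkUk   [S ::= a b]
kbkpkbabkUk => kbkpkbabkbppk   [U ::= b p p]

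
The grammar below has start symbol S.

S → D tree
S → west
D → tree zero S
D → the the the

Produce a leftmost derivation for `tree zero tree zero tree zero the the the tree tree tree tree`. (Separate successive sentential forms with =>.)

S => D tree => tree zero S tree => tree zero D tree tree => tree zero tree zero S tree tree => tree zero tree zero D tree tree tree => tree zero tree zero tree zero S tree tree tree => tree zero tree zero tree zero D tree tree tree tree => tree zero tree zero tree zero the the the tree tree tree tree

S => D tree   [S → D tree]
D tree => tree zero S tree   [D → tree zero S]
tree zero S tree => tree zero D tree tree   [S → D tree]
tree zero D tree tree => tree zero tree zero S tree tree   [D → tree zero S]
tree zero tree zero S tree tree => tree zero tree zero D tree tree tree   [S → D tree]
tree zero tree zero D tree tree tree => tree zero tree zero tree zero S tree tree tree   [D → tree zero S]
tree zero tree zero tree zero S tree tree tree => tree zero tree zero tree zero D tree tree tree tree   [S → D tree]
tree zero tree zero tree zero D tree tree tree tree => tree zero tree zero tree zero the the the tree tree tree tree   [D → the the the]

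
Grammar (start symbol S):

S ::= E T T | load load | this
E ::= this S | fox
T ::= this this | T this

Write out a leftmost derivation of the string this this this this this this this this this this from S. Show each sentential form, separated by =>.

S => E T T   [S ::= E T T]
E T T => this S T T   [E ::= this S]
this S T T => this this T T   [S ::= this]
this this T T => this this T this T   [T ::= T this]
this this T this T => this this T this this T   [T ::= T this]
this this T this this T => this this this this this this T   [T ::= this this]
this this this this this this T => this this this this this this T this   [T ::= T this]
this this this this this this T this => this this this this this this T this this   [T ::= T this]
this this this this this this T this this => this this this this this this this this this this   [T ::= this this]

S => E T T => this S T T => this this T T => this this T this T => this this T this this T => this this this this this this T => this this this this this this T this => this this this this this this T this this => this this this this this this this this this this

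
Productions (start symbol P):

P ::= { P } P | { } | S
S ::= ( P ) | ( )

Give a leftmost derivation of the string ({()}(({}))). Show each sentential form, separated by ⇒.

P ⇒ S ⇒ (P) ⇒ ({P}P) ⇒ ({S}P) ⇒ ({()}P) ⇒ ({()}S) ⇒ ({()}(P)) ⇒ ({()}(S)) ⇒ ({()}((P))) ⇒ ({()}(({})))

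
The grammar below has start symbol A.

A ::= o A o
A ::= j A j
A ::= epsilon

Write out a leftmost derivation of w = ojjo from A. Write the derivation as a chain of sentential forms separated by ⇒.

A⇒oAo⇒ojAjo⇒ojjo

A ⇒ oAo   [A ::= o A o]
oAo ⇒ ojAjo   [A ::= j A j]
ojAjo ⇒ ojjo   [A ::= epsilon]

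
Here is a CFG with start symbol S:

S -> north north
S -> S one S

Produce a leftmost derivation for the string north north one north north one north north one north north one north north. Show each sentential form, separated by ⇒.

S ⇒ S one S   [S -> S one S]
S one S ⇒ north north one S   [S -> north north]
north north one S ⇒ north north one S one S   [S -> S one S]
north north one S one S ⇒ north north one S one S one S   [S -> S one S]
north north one S one S one S ⇒ north north one north north one S one S   [S -> north north]
north north one north north one S one S ⇒ north north one north north one S one S one S   [S -> S one S]
north north one north north one S one S one S ⇒ north north one north north one north north one S one S   [S -> north north]
north north one north north one north north one S one S ⇒ north north one north north one north north one north north one S   [S -> north north]
north north one north north one north north one north north one S ⇒ north north one north north one north north one north north one north north   [S -> north north]

S ⇒ S one S ⇒ north north one S ⇒ north north one S one S ⇒ north north one S one S one S ⇒ north north one north north one S one S ⇒ north north one north north one S one S one S ⇒ north north one north north one north north one S one S ⇒ north north one north north one north north one north north one S ⇒ north north one north north one north north one north north one north north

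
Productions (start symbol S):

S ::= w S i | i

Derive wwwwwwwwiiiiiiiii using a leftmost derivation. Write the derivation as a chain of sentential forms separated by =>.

S => wSi   [S ::= w S i]
wSi => wwSii   [S ::= w S i]
wwSii => wwwSiii   [S ::= w S i]
wwwSiii => wwwwSiiii   [S ::= w S i]
wwwwSiiii => wwwwwSiiiii   [S ::= w S i]
wwwwwSiiiii => wwwwwwSiiiiii   [S ::= w S i]
wwwwwwSiiiiii => wwwwwwwSiiiiiii   [S ::= w S i]
wwwwwwwSiiiiiii => wwwwwwwwSiiiiiiii   [S ::= w S i]
wwwwwwwwSiiiiiiii => wwwwwwwwiiiiiiiii   [S ::= i]

S => wSi => wwSii => wwwSiii => wwwwSiiii => wwwwwSiiiii => wwwwwwSiiiiii => wwwwwwwSiiiiiii => wwwwwwwwSiiiiiiii => wwwwwwwwiiiiiiiii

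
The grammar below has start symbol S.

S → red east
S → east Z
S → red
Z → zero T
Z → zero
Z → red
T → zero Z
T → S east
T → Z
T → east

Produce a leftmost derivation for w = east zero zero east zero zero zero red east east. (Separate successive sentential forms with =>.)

S => east Z => east zero T => east zero Z => east zero zero T => east zero zero S east => east zero zero east Z east => east zero zero east zero T east => east zero zero east zero zero Z east => east zero zero east zero zero zero T east => east zero zero east zero zero zero S east east => east zero zero east zero zero zero red east east

S => east Z   [S → east Z]
east Z => east zero T   [Z → zero T]
east zero T => east zero Z   [T → Z]
east zero Z => east zero zero T   [Z → zero T]
east zero zero T => east zero zero S east   [T → S east]
east zero zero S east => east zero zero east Z east   [S → east Z]
east zero zero east Z east => east zero zero east zero T east   [Z → zero T]
east zero zero east zero T east => east zero zero east zero zero Z east   [T → zero Z]
east zero zero east zero zero Z east => east zero zero east zero zero zero T east   [Z → zero T]
east zero zero east zero zero zero T east => east zero zero east zero zero zero S east east   [T → S east]
east zero zero east zero zero zero S east east => east zero zero east zero zero zero red east east   [S → red]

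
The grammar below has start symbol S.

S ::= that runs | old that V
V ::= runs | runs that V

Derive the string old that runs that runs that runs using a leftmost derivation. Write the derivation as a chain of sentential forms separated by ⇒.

S ⇒ old that V ⇒ old that runs that V ⇒ old that runs that runs that V ⇒ old that runs that runs that runs

S ⇒ old that V   [S ::= old that V]
old that V ⇒ old that runs that V   [V ::= runs that V]
old that runs that V ⇒ old that runs that runs that V   [V ::= runs that V]
old that runs that runs that V ⇒ old that runs that runs that runs   [V ::= runs]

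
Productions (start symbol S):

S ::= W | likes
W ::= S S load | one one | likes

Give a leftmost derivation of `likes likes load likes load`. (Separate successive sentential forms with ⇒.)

S ⇒ W ⇒ S S load ⇒ W S load ⇒ S S load S load ⇒ W S load S load ⇒ likes S load S load ⇒ likes W load S load ⇒ likes likes load S load ⇒ likes likes load likes load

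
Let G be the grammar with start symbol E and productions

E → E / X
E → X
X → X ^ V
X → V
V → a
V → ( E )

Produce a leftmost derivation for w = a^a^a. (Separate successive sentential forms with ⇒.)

E ⇒ X ⇒ X^V ⇒ X^V^V ⇒ V^V^V ⇒ a^V^V ⇒ a^a^V ⇒ a^a^a

E ⇒ X   [E → X]
X ⇒ X^V   [X → X ^ V]
X^V ⇒ X^V^V   [X → X ^ V]
X^V^V ⇒ V^V^V   [X → V]
V^V^V ⇒ a^V^V   [V → a]
a^V^V ⇒ a^a^V   [V → a]
a^a^V ⇒ a^a^a   [V → a]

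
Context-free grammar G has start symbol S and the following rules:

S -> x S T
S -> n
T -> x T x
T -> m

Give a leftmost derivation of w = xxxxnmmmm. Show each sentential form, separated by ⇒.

S⇒xST⇒xxSTT⇒xxxSTTT⇒xxxxSTTTT⇒xxxxnTTTT⇒xxxxnmTTT⇒xxxxnmmTT⇒xxxxnmmmT⇒xxxxnmmmm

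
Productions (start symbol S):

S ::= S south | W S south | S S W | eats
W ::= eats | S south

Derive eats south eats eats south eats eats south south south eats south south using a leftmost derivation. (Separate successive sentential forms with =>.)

S => S south => W S south south => S south S south south => W S south south S south south => S south S south south S south south => eats south S south south S south south => eats south W S south south south S south south => eats south eats S south south south S south south => eats south eats S S W south south south S south south => eats south eats S south S W south south south S south south => eats south eats eats south S W south south south S south south => eats south eats eats south eats W south south south S south south => eats south eats eats south eats eats south south south S south south => eats south eats eats south eats eats south south south eats south south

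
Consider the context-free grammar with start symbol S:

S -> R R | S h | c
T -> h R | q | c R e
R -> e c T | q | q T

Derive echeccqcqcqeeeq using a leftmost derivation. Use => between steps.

S => RR => ecTR => echRR => echecTR => echeccReR => echeccqTeR => echeccqcReeR => echeccqcqTeeR => echeccqcqcReeeR => echeccqcqcqeeeR => echeccqcqcqeeeq

S => RR   [S -> R R]
RR => ecTR   [R -> e c T]
ecTR => echRR   [T -> h R]
echRR => echecTR   [R -> e c T]
echecTR => echeccReR   [T -> c R e]
echeccReR => echeccqTeR   [R -> q T]
echeccqTeR => echeccqcReeR   [T -> c R e]
echeccqcReeR => echeccqcqTeeR   [R -> q T]
echeccqcqTeeR => echeccqcqcReeeR   [T -> c R e]
echeccqcqcReeeR => echeccqcqcqeeeR   [R -> q]
echeccqcqcqeeeR => echeccqcqcqeeeq   [R -> q]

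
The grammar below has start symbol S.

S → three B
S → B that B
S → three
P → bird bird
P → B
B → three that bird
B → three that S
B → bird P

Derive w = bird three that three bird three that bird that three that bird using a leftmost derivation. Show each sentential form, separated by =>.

S => B that B => bird P that B => bird B that B => bird three that S that B => bird three that three B that B => bird three that three bird P that B => bird three that three bird B that B => bird three that three bird three that bird that B => bird three that three bird three that bird that three that bird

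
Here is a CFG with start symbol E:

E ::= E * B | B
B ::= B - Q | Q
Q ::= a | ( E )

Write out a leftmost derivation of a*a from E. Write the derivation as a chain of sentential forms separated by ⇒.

E ⇒ E*B ⇒ B*B ⇒ Q*B ⇒ a*B ⇒ a*Q ⇒ a*a

E ⇒ E*B   [E ::= E * B]
E*B ⇒ B*B   [E ::= B]
B*B ⇒ Q*B   [B ::= Q]
Q*B ⇒ a*B   [Q ::= a]
a*B ⇒ a*Q   [B ::= Q]
a*Q ⇒ a*a   [Q ::= a]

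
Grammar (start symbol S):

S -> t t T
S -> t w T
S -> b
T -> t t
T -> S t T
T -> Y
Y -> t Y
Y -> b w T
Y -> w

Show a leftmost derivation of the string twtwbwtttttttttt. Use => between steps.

S => twT   [S -> t w T]
twT => twStT   [T -> S t T]
twStT => twtwTtT   [S -> t w T]
twtwTtT => twtwYtT   [T -> Y]
twtwYtT => twtwbwTtT   [Y -> b w T]
twtwbwTtT => twtwbwtttT   [T -> t t]
twtwbwtttT => twtwbwtttStT   [T -> S t T]
twtwbwtttStT => twtwbwtttttTtT   [S -> t t T]
twtwbwtttttTtT => twtwbwttttttttT   [T -> t t]
twtwbwttttttttT => twtwbwtttttttttt   [T -> t t]

S => twT => twStT => twtwTtT => twtwYtT => twtwbwTtT => twtwbwtttT => twtwbwtttStT => twtwbwtttttTtT => twtwbwttttttttT => twtwbwtttttttttt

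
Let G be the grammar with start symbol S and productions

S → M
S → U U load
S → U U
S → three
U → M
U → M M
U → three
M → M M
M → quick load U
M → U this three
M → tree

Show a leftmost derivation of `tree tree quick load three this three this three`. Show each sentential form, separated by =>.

S => M   [S → M]
M => U this three   [M → U this three]
U this three => M M this three   [U → M M]
M M this three => tree M this three   [M → tree]
tree M this three => tree U this three this three   [M → U this three]
tree U this three this three => tree M M this three this three   [U → M M]
tree M M this three this three => tree tree M this three this three   [M → tree]
tree tree M this three this three => tree tree quick load U this three this three   [M → quick load U]
tree tree quick load U this three this three => tree tree quick load three this three this three   [U → three]

S => M => U this three => M M this three => tree M this three => tree U this three this three => tree M M this three this three => tree tree M this three this three => tree tree quick load U this three this three => tree tree quick load three this three this three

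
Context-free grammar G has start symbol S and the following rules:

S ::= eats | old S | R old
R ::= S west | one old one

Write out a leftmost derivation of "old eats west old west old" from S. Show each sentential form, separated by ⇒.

S ⇒ R old ⇒ S west old ⇒ R old west old ⇒ S west old west old ⇒ old S west old west old ⇒ old eats west old west old

S ⇒ R old   [S ::= R old]
R old ⇒ S west old   [R ::= S west]
S west old ⇒ R old west old   [S ::= R old]
R old west old ⇒ S west old west old   [R ::= S west]
S west old west old ⇒ old S west old west old   [S ::= old S]
old S west old west old ⇒ old eats west old west old   [S ::= eats]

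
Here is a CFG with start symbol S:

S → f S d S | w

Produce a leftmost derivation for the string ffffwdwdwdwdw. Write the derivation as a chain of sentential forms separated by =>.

S => fSdS => ffSdSdS => fffSdSdSdS => ffffSdSdSdSdS => ffffwdSdSdSdS => ffffwdwdSdSdS => ffffwdwdwdSdS => ffffwdwdwdwdS => ffffwdwdwdwdw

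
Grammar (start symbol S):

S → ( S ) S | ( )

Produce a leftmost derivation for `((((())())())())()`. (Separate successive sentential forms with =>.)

S => (S)S   [S → ( S ) S]
(S)S => ((S)S)S   [S → ( S ) S]
((S)S)S => (((S)S)S)S   [S → ( S ) S]
(((S)S)S)S => ((((S)S)S)S)S   [S → ( S ) S]
((((S)S)S)S)S => ((((())S)S)S)S   [S → ( )]
((((())S)S)S)S => ((((())())S)S)S   [S → ( )]
((((())())S)S)S => ((((())())())S)S   [S → ( )]
((((())())())S)S => ((((())())())())S   [S → ( )]
((((())())())())S => ((((())())())())()   [S → ( )]

S => (S)S => ((S)S)S => (((S)S)S)S => ((((S)S)S)S)S => ((((())S)S)S)S => ((((())())S)S)S => ((((())())())S)S => ((((())())())())S => ((((())())())())()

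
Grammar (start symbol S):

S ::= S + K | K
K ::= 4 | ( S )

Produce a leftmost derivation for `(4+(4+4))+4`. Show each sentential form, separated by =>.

S => S+K => K+K => (S)+K => (S+K)+K => (K+K)+K => (4+K)+K => (4+(S))+K => (4+(S+K))+K => (4+(K+K))+K => (4+(4+K))+K => (4+(4+4))+K => (4+(4+4))+4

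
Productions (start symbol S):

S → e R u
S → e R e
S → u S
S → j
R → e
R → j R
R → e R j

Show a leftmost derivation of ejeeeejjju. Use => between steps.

S=>eRu=>ejRu=>ejeRju=>ejeeRjju=>ejeeeRjjju=>ejeeeejjju

S => eRu   [S → e R u]
eRu => ejRu   [R → j R]
ejRu => ejeRju   [R → e R j]
ejeRju => ejeeRjju   [R → e R j]
ejeeRjju => ejeeeRjjju   [R → e R j]
ejeeeRjjju => ejeeeejjju   [R → e]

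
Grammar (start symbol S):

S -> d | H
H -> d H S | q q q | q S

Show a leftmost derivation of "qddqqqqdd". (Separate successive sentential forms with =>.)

S => H => qS => qH => qdHS => qddHSS => qddqSSS => qddqHSS => qddqqqqSS => qddqqqqdS => qddqqqqdd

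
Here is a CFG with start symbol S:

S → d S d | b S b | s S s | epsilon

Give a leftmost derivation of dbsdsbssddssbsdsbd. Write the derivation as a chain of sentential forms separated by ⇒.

S ⇒ dSd   [S → d S d]
dSd ⇒ dbSbd   [S → b S b]
dbSbd ⇒ dbsSsbd   [S → s S s]
dbsSsbd ⇒ dbsdSdsbd   [S → d S d]
dbsdSdsbd ⇒ dbsdsSsdsbd   [S → s S s]
dbsdsSsdsbd ⇒ dbsdsbSbsdsbd   [S → b S b]
dbsdsbSbsdsbd ⇒ dbsdsbsSsbsdsbd   [S → s S s]
dbsdsbsSsbsdsbd ⇒ dbsdsbssSssbsdsbd   [S → s S s]
dbsdsbssSssbsdsbd ⇒ dbsdsbssdSdssbsdsbd   [S → d S d]
dbsdsbssdSdssbsdsbd ⇒ dbsdsbssddssbsdsbd   [S → epsilon]

S ⇒ dSd ⇒ dbSbd ⇒ dbsSsbd ⇒ dbsdSdsbd ⇒ dbsdsSsdsbd ⇒ dbsdsbSbsdsbd ⇒ dbsdsbsSsbsdsbd ⇒ dbsdsbssSssbsdsbd ⇒ dbsdsbssdSdssbsdsbd ⇒ dbsdsbssddssbsdsbd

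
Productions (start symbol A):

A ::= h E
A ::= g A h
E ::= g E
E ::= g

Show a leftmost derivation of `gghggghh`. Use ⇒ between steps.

A⇒gAh⇒ggAhh⇒gghEhh⇒gghgEhh⇒gghggEhh⇒gghggghh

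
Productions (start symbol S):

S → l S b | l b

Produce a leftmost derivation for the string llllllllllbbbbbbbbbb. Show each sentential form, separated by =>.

S => lSb   [S → l S b]
lSb => llSbb   [S → l S b]
llSbb => lllSbbb   [S → l S b]
lllSbbb => llllSbbbb   [S → l S b]
llllSbbbb => lllllSbbbbb   [S → l S b]
lllllSbbbbb => llllllSbbbbbb   [S → l S b]
llllllSbbbbbb => lllllllSbbbbbbb   [S → l S b]
lllllllSbbbbbbb => llllllllSbbbbbbbb   [S → l S b]
llllllllSbbbbbbbb => lllllllllSbbbbbbbbb   [S → l S b]
lllllllllSbbbbbbbbb => llllllllllbbbbbbbbbb   [S → l b]

S=>lSb=>llSbb=>lllSbbb=>llllSbbbb=>lllllSbbbbb=>llllllSbbbbbb=>lllllllSbbbbbbb=>llllllllSbbbbbbbb=>lllllllllSbbbbbbbbb=>llllllllllbbbbbbbbbb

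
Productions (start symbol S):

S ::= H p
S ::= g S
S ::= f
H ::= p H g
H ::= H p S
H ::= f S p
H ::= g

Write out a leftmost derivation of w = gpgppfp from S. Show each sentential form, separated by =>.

S => Hp => HpSp => HpSpSp => gpSpSp => gpHppSp => gpgppSp => gpgppfp

S => Hp   [S ::= H p]
Hp => HpSp   [H ::= H p S]
HpSp => HpSpSp   [H ::= H p S]
HpSpSp => gpSpSp   [H ::= g]
gpSpSp => gpHppSp   [S ::= H p]
gpHppSp => gpgppSp   [H ::= g]
gpgppSp => gpgppfp   [S ::= f]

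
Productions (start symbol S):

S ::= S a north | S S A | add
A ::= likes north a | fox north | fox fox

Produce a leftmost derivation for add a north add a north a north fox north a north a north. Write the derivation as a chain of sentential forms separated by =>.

S => S a north   [S ::= S a north]
S a north => S a north a north   [S ::= S a north]
S a north a north => S S A a north a north   [S ::= S S A]
S S A a north a north => S a north S A a north a north   [S ::= S a north]
S a north S A a north a north => add a north S A a north a north   [S ::= add]
add a north S A a north a north => add a north S a north A a north a north   [S ::= S a north]
add a north S a north A a north a north => add a north S a north a north A a north a north   [S ::= S a north]
add a north S a north a north A a north a north => add a north add a north a north A a north a north   [S ::= add]
add a north add a north a north A a north a north => add a north add a north a north fox north a north a north   [A ::= fox north]

S => S a north => S a north a north => S S A a north a north => S a north S A a north a north => add a north S A a north a north => add a north S a north A a north a north => add a north S a north a north A a north a north => add a north add a north a north A a north a north => add a north add a north a north fox north a north a north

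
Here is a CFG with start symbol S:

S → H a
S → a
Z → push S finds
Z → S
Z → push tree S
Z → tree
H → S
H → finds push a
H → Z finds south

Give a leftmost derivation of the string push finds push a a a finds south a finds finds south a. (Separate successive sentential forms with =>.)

S => H a => Z finds south a => push S finds finds south a => push H a finds finds south a => push Z finds south a finds finds south a => push S finds south a finds finds south a => push H a finds south a finds finds south a => push S a finds south a finds finds south a => push H a a finds south a finds finds south a => push finds push a a a finds south a finds finds south a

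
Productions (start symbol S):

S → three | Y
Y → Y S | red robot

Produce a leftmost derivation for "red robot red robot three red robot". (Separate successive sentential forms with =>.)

S => Y   [S → Y]
Y => Y S   [Y → Y S]
Y S => Y S S   [Y → Y S]
Y S S => Y S S S   [Y → Y S]
Y S S S => red robot S S S   [Y → red robot]
red robot S S S => red robot Y S S   [S → Y]
red robot Y S S => red robot red robot S S   [Y → red robot]
red robot red robot S S => red robot red robot three S   [S → three]
red robot red robot three S => red robot red robot three Y   [S → Y]
red robot red robot three Y => red robot red robot three red robot   [Y → red robot]

S => Y => Y S => Y S S => Y S S S => red robot S S S => red robot Y S S => red robot red robot S S => red robot red robot three S => red robot red robot three Y => red robot red robot three red robot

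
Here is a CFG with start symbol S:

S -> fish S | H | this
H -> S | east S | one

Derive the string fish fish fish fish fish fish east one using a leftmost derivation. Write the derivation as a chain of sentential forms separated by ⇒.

S ⇒ fish S   [S -> fish S]
fish S ⇒ fish fish S   [S -> fish S]
fish fish S ⇒ fish fish fish S   [S -> fish S]
fish fish fish S ⇒ fish fish fish fish S   [S -> fish S]
fish fish fish fish S ⇒ fish fish fish fish fish S   [S -> fish S]
fish fish fish fish fish S ⇒ fish fish fish fish fish fish S   [S -> fish S]
fish fish fish fish fish fish S ⇒ fish fish fish fish fish fish H   [S -> H]
fish fish fish fish fish fish H ⇒ fish fish fish fish fish fish east S   [H -> east S]
fish fish fish fish fish fish east S ⇒ fish fish fish fish fish fish east H   [S -> H]
fish fish fish fish fish fish east H ⇒ fish fish fish fish fish fish east one   [H -> one]

S ⇒ fish S ⇒ fish fish S ⇒ fish fish fish S ⇒ fish fish fish fish S ⇒ fish fish fish fish fish S ⇒ fish fish fish fish fish fish S ⇒ fish fish fish fish fish fish H ⇒ fish fish fish fish fish fish east S ⇒ fish fish fish fish fish fish east H ⇒ fish fish fish fish fish fish east one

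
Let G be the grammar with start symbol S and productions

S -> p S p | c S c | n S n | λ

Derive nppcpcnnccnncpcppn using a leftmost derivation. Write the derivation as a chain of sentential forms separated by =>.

S => nSn   [S -> n S n]
nSn => npSpn   [S -> p S p]
npSpn => nppSppn   [S -> p S p]
nppSppn => nppcScppn   [S -> c S c]
nppcScppn => nppcpSpcppn   [S -> p S p]
nppcpSpcppn => nppcpcScpcppn   [S -> c S c]
nppcpcScpcppn => nppcpcnSncpcppn   [S -> n S n]
nppcpcnSncpcppn => nppcpcnnSnncpcppn   [S -> n S n]
nppcpcnnSnncpcppn => nppcpcnncScnncpcppn   [S -> c S c]
nppcpcnncScnncpcppn => nppcpcnnccnncpcppn   [S -> λ]

S => nSn => npSpn => nppSppn => nppcScppn => nppcpSpcppn => nppcpcScpcppn => nppcpcnSncpcppn => nppcpcnnSnncpcppn => nppcpcnncScnncpcppn => nppcpcnnccnncpcppn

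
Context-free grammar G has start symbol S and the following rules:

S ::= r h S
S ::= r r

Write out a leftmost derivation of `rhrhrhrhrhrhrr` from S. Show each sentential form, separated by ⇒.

S ⇒ rhS   [S ::= r h S]
rhS ⇒ rhrhS   [S ::= r h S]
rhrhS ⇒ rhrhrhS   [S ::= r h S]
rhrhrhS ⇒ rhrhrhrhS   [S ::= r h S]
rhrhrhrhS ⇒ rhrhrhrhrhS   [S ::= r h S]
rhrhrhrhrhS ⇒ rhrhrhrhrhrhS   [S ::= r h S]
rhrhrhrhrhrhS ⇒ rhrhrhrhrhrhrr   [S ::= r r]

S ⇒ rhS ⇒ rhrhS ⇒ rhrhrhS ⇒ rhrhrhrhS ⇒ rhrhrhrhrhS ⇒ rhrhrhrhrhrhS ⇒ rhrhrhrhrhrhrr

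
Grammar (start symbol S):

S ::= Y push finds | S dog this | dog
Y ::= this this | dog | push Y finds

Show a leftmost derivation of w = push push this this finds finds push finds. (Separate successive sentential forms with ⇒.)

S ⇒ Y push finds ⇒ push Y finds push finds ⇒ push push Y finds finds push finds ⇒ push push this this finds finds push finds

S ⇒ Y push finds   [S ::= Y push finds]
Y push finds ⇒ push Y finds push finds   [Y ::= push Y finds]
push Y finds push finds ⇒ push push Y finds finds push finds   [Y ::= push Y finds]
push push Y finds finds push finds ⇒ push push this this finds finds push finds   [Y ::= this this]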